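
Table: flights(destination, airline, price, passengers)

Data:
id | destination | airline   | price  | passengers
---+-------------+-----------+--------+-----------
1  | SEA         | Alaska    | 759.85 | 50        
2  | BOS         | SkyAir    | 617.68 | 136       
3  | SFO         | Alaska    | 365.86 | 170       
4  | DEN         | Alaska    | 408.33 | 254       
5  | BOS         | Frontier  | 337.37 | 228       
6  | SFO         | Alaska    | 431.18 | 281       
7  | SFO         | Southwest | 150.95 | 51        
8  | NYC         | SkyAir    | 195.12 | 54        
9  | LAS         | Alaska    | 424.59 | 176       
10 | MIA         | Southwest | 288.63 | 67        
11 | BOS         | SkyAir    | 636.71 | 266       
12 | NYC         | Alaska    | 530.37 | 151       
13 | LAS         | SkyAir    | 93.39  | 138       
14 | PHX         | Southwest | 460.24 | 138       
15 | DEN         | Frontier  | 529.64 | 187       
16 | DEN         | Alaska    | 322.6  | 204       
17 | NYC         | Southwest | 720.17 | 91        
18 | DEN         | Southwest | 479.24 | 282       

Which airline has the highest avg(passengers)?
SELECT airline, AVG(passengers) as val
FROM flights
GROUP BY airline
ORDER BY val DESC
LIMIT 1

Result: Frontier with avg(passengers) = 207.50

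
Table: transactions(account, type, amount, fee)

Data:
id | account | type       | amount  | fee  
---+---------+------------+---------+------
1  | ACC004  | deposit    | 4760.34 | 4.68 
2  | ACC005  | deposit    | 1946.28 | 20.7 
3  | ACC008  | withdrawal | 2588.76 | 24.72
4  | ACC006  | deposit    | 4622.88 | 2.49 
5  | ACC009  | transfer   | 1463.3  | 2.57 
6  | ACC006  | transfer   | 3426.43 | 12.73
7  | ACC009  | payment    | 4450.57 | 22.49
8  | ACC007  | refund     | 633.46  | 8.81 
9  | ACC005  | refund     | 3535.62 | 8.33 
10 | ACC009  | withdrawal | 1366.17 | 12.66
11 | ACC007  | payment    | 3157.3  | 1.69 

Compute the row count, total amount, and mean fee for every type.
SELECT type,
       COUNT(*) as cnt,
       SUM(amount) as total_amount,
       AVG(fee) as avg_fee
FROM transactions
GROUP BY type

Result:
  deposit: 3 records, 11329.50 total amount, 9.29 avg fee
  payment: 2 records, 7607.87 total amount, 12.09 avg fee
  refund: 2 records, 4169.08 total amount, 8.57 avg fee
  transfer: 2 records, 4889.73 total amount, 7.65 avg fee
  withdrawal: 2 records, 3954.93 total amount, 18.69 avg fee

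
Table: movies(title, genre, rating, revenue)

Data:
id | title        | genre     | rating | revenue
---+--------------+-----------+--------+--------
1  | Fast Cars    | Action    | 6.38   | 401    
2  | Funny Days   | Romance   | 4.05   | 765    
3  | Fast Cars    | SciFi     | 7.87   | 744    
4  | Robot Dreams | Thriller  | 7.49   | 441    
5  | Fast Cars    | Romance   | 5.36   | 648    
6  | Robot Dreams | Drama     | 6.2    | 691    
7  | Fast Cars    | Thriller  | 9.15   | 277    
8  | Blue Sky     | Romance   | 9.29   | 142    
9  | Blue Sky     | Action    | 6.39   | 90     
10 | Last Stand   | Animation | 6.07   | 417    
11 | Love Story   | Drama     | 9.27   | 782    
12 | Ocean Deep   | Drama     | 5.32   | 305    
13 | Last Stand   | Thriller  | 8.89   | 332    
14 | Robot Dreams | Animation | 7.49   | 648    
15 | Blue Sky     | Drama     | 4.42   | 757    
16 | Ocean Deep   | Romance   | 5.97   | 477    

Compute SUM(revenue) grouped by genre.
SELECT genre, SUM(revenue) as result
FROM movies
GROUP BY genre

Result:
  Action: 491
  Animation: 1065
  Drama: 2535
  Romance: 2032
  SciFi: 744
  Thriller: 1050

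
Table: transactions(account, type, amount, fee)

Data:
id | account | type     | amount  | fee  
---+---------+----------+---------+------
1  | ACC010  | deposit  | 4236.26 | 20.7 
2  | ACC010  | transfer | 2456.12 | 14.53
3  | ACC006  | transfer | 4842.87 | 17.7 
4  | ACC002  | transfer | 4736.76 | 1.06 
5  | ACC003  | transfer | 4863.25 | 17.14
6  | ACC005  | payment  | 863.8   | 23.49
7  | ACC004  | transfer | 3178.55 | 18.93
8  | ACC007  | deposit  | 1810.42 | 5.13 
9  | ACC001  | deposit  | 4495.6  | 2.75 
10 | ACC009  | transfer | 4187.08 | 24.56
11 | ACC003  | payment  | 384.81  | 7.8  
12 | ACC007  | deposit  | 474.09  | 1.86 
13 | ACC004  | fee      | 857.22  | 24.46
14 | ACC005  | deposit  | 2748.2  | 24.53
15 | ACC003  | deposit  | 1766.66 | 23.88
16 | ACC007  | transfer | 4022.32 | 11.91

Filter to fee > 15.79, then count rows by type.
SELECT type, COUNT(*)
FROM transactions
WHERE fee > 15.79
GROUP BY type

Note: WHERE filters rows before grouping.

Result:
  deposit: 3
  fee: 1
  payment: 1
  transfer: 4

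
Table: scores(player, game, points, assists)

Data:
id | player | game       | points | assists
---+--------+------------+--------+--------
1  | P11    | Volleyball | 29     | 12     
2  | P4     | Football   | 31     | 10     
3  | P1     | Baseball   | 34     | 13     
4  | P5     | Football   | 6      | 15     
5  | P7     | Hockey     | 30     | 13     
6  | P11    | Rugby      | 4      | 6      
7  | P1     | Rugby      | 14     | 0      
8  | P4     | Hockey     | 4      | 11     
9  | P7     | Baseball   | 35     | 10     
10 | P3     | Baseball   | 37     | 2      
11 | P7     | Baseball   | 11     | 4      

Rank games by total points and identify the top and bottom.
SELECT game, SUM(points)
FROM scores
GROUP BY game
ORDER BY SUM(points)

All groups:
  Rugby: 18
  Volleyball: 29
  Hockey: 34
  Football: 37
  Baseball: 117

Highest: Baseball (117)
Lowest: Rugby (18)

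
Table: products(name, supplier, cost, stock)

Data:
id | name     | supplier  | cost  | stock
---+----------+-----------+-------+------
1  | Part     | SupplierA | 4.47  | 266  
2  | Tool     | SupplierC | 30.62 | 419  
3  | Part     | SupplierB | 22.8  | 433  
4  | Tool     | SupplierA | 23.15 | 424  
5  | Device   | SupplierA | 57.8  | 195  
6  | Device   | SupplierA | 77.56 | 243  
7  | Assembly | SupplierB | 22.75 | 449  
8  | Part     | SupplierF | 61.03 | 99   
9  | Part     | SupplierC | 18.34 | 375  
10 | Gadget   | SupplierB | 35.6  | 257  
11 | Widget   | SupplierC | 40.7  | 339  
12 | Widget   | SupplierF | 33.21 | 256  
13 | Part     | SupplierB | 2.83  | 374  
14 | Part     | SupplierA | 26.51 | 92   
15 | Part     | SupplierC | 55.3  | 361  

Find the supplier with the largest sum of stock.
SELECT supplier, SUM(stock) as val
FROM products
GROUP BY supplier
ORDER BY val DESC
LIMIT 1

Result: SupplierB with sum(stock) = 1513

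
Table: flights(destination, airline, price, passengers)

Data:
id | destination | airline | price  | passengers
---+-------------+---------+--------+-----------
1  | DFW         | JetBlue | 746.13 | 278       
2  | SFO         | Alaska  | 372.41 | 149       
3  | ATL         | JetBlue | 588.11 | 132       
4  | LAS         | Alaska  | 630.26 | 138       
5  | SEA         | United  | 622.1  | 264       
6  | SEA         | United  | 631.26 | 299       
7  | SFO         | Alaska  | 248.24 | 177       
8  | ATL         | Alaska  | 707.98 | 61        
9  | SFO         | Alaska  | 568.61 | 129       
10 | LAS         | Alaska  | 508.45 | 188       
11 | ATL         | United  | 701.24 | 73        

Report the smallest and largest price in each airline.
SELECT airline, MIN(price), MAX(price)
FROM flights
GROUP BY airline

Result:
  Alaska: min=248.24, max=707.98
  JetBlue: min=588.11, max=746.13
  United: min=622.10, max=701.24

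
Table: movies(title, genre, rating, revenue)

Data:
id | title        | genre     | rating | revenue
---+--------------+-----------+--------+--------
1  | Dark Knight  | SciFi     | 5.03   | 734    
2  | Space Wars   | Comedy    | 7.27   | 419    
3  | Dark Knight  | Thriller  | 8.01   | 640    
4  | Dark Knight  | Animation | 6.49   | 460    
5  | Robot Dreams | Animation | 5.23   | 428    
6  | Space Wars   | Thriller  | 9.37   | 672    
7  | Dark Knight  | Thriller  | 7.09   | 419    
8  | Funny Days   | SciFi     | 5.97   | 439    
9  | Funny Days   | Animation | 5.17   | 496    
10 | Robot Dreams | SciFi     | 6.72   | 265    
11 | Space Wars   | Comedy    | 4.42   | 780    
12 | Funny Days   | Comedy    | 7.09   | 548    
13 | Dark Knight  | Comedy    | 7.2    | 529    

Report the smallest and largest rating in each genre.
SELECT genre, MIN(rating), MAX(rating)
FROM movies
GROUP BY genre

Result:
  Animation: min=5.17, max=6.49
  Comedy: min=4.42, max=7.27
  SciFi: min=5.03, max=6.72
  Thriller: min=7.09, max=9.37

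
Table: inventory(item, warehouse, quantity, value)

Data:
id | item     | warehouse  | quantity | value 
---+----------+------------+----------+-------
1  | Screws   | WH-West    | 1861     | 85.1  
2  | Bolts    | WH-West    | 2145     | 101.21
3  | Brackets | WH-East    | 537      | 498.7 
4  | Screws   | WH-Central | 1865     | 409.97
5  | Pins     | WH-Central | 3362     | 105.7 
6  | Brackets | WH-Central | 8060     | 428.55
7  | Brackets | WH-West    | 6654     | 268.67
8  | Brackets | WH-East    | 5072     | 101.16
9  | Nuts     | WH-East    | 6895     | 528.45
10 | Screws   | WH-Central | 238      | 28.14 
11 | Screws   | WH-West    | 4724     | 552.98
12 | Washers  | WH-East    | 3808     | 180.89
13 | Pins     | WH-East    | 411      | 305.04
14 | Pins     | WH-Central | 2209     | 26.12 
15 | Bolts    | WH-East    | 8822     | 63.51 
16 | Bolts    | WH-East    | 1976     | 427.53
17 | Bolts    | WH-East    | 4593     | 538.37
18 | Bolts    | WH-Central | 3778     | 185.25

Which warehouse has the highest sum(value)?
SELECT warehouse, SUM(value) as val
FROM inventory
GROUP BY warehouse
ORDER BY val DESC
LIMIT 1

Result: WH-East with sum(value) = 2643.65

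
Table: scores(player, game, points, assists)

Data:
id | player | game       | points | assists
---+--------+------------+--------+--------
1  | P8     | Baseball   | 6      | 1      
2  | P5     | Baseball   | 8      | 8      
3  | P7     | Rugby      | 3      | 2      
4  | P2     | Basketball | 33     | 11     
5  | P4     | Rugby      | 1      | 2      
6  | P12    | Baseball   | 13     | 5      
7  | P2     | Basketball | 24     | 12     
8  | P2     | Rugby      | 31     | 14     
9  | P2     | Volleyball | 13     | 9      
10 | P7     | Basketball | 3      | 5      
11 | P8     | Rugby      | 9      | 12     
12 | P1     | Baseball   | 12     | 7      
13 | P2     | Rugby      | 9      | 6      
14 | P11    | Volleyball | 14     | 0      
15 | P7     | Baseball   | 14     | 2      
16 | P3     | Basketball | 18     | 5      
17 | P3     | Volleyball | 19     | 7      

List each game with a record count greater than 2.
SELECT game, COUNT(*) as cnt
FROM scores
GROUP BY game
HAVING COUNT(*) > 2

Result:
  Baseball: 5
  Basketball: 4
  Rugby: 5
  Volleyball: 3

Note: HAVING filters groups after aggregation, WHERE filters rows before.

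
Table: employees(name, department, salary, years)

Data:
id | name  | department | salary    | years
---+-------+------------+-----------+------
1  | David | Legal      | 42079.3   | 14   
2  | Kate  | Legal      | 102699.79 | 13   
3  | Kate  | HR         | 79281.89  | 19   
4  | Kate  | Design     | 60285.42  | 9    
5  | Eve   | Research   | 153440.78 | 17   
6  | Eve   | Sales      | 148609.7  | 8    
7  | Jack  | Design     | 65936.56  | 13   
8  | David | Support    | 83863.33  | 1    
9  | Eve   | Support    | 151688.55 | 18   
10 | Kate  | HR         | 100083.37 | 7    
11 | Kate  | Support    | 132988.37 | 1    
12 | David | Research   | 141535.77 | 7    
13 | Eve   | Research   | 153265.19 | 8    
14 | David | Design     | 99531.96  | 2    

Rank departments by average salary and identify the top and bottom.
SELECT department, AVG(salary)
FROM employees
GROUP BY department
ORDER BY AVG(salary)

All groups:
  Legal: 72389.55
  Design: 75251.31
  HR: 89682.63
  Support: 122846.75
  Sales: 148609.70
  Research: 149413.91

Highest: Research (149413.91)
Lowest: Legal (72389.55)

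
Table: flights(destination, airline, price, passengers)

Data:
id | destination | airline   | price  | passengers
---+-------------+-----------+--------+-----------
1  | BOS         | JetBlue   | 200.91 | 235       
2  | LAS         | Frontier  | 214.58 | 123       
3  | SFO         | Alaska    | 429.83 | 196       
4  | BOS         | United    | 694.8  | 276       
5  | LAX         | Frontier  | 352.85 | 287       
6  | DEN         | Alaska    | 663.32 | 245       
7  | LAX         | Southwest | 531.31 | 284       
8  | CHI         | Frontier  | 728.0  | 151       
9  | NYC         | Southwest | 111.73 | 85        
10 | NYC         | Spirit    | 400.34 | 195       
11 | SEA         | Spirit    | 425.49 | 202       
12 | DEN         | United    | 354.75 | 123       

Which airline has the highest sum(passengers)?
SELECT airline, SUM(passengers) as val
FROM flights
GROUP BY airline
ORDER BY val DESC
LIMIT 1

Result: Frontier with sum(passengers) = 561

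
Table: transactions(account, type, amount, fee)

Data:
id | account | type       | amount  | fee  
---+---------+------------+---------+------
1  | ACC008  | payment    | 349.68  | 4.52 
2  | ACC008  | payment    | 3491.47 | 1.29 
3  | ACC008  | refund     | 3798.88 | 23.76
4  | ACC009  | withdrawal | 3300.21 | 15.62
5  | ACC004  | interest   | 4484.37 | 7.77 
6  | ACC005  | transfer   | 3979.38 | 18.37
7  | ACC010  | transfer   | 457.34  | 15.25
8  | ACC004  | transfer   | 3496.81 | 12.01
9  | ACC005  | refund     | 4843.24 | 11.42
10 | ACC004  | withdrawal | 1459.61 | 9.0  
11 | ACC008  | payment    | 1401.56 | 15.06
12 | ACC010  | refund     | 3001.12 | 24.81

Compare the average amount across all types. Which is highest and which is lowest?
SELECT type, AVG(amount)
FROM transactions
GROUP BY type
ORDER BY AVG(amount)

All groups:
  payment: 1747.57
  withdrawal: 2379.91
  transfer: 2644.51
  refund: 3881.08
  interest: 4484.37

Highest: interest (4484.37)
Lowest: payment (1747.57)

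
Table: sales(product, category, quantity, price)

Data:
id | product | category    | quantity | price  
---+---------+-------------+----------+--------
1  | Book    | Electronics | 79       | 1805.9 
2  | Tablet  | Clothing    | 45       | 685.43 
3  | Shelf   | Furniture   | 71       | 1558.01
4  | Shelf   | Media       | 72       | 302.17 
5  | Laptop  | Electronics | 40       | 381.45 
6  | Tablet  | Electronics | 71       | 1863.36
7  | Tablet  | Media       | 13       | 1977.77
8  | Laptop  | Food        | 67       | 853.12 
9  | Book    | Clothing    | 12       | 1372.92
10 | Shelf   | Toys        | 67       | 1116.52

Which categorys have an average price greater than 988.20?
SELECT category, AVG(price)
FROM sales
GROUP BY category
HAVING AVG(price) > 988.20

Result:
  Clothing: avg=1029.18
  Electronics: avg=1350.24
  Furniture: avg=1558.01
  Media: avg=1139.97
  Toys: avg=1116.52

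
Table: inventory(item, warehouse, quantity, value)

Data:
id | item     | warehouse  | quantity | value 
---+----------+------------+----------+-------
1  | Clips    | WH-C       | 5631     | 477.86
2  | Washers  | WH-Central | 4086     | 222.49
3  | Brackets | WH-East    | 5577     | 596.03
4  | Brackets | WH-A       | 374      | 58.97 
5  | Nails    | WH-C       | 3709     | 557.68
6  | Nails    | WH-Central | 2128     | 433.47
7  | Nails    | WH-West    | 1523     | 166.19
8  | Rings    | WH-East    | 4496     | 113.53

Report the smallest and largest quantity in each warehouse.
SELECT warehouse, MIN(quantity), MAX(quantity)
FROM inventory
GROUP BY warehouse

Result:
  WH-A: min=374, max=374
  WH-C: min=3709, max=5631
  WH-Central: min=2128, max=4086
  WH-East: min=4496, max=5577
  WH-West: min=1523, max=1523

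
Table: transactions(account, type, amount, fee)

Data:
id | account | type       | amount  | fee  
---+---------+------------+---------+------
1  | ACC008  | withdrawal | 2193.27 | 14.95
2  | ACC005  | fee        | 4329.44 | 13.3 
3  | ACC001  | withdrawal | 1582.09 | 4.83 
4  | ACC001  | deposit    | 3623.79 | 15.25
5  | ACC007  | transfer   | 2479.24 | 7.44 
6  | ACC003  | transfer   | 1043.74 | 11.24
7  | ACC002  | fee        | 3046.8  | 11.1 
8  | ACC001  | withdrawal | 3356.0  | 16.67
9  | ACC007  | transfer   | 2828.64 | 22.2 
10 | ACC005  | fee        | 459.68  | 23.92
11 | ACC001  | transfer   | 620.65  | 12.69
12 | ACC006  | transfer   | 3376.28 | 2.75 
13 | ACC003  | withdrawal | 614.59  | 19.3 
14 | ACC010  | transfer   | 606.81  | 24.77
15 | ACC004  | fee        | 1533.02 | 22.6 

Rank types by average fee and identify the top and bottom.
SELECT type, AVG(fee)
FROM transactions
GROUP BY type
ORDER BY AVG(fee)

All groups:
  transfer: 13.52
  withdrawal: 13.94
  deposit: 15.25
  fee: 17.73

Highest: fee (17.73)
Lowest: transfer (13.52)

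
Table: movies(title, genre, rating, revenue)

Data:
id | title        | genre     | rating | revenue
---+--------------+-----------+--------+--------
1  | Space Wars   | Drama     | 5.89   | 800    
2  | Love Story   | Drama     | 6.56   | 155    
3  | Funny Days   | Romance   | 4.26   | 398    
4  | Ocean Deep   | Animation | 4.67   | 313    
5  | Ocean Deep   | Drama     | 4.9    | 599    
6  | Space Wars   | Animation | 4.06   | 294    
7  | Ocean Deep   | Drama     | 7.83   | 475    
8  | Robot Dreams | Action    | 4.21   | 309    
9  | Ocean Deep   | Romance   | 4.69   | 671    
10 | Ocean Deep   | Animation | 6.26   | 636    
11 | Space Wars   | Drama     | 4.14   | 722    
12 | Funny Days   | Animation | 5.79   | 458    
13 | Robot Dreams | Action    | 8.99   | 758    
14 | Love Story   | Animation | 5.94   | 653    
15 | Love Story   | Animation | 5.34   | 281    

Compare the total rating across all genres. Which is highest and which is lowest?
SELECT genre, SUM(rating)
FROM movies
GROUP BY genre
ORDER BY SUM(rating)

All groups:
  Romance: 8.95
  Action: 13.20
  Drama: 29.32
  Animation: 32.06

Highest: Animation (32.06)
Lowest: Romance (8.95)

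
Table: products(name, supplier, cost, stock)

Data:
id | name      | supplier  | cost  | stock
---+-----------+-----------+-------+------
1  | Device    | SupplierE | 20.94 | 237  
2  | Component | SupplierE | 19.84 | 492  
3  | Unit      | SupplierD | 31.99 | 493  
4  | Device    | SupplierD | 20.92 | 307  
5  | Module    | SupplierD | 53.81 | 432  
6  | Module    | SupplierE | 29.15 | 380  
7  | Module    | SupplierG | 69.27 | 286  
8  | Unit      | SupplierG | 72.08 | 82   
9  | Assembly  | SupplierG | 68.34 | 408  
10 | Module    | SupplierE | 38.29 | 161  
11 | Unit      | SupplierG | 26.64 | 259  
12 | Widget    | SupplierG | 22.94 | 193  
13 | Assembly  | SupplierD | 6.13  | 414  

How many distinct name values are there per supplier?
SELECT supplier, COUNT(DISTINCT name)
FROM products
GROUP BY supplier

Result:
  SupplierD: 4 distinct
  SupplierE: 3 distinct
  SupplierG: 4 distinct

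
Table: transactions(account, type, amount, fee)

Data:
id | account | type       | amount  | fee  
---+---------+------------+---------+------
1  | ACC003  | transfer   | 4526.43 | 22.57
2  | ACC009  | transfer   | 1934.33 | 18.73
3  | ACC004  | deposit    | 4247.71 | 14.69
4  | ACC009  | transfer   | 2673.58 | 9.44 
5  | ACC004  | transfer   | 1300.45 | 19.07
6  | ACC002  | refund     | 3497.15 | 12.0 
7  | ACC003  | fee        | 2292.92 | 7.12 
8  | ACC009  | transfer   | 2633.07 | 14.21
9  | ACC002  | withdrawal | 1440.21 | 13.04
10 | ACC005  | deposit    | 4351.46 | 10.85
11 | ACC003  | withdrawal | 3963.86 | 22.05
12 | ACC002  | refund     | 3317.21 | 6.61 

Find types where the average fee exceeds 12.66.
SELECT type, AVG(fee)
FROM transactions
GROUP BY type
HAVING AVG(fee) > 12.66

Result:
  deposit: avg=12.77
  transfer: avg=16.80
  withdrawal: avg=17.55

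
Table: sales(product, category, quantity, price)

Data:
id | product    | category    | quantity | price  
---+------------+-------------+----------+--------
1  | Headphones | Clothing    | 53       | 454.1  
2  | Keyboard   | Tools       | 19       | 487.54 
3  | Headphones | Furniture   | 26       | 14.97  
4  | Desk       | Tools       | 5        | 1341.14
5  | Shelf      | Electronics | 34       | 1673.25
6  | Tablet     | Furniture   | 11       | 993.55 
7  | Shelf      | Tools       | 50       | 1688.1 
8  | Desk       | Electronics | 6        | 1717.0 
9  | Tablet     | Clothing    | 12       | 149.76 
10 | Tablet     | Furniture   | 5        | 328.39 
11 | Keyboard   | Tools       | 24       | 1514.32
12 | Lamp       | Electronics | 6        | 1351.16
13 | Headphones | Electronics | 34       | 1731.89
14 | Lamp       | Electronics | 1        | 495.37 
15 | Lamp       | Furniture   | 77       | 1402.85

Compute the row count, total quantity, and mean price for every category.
SELECT category,
       COUNT(*) as cnt,
       SUM(quantity) as total_quantity,
       AVG(price) as avg_price
FROM sales
GROUP BY category

Result:
  Clothing: 2 records, 65 total quantity, 301.93 avg price
  Electronics: 5 records, 81 total quantity, 1393.73 avg price
  Furniture: 4 records, 119 total quantity, 684.94 avg price
  Tools: 4 records, 98 total quantity, 1257.78 avg price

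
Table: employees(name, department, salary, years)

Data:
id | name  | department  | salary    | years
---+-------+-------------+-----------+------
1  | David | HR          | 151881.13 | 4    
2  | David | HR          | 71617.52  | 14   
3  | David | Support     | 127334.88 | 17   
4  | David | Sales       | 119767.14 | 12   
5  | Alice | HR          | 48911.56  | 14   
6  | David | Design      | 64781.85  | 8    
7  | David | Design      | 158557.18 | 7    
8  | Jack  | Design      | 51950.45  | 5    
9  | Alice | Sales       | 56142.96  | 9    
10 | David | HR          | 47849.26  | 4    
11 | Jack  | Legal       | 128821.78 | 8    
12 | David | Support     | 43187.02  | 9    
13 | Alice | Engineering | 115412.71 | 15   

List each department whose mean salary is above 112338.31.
SELECT department, AVG(salary)
FROM employees
GROUP BY department
HAVING AVG(salary) > 112338.31

Result:
  Engineering: avg=115412.71
  Legal: avg=128821.78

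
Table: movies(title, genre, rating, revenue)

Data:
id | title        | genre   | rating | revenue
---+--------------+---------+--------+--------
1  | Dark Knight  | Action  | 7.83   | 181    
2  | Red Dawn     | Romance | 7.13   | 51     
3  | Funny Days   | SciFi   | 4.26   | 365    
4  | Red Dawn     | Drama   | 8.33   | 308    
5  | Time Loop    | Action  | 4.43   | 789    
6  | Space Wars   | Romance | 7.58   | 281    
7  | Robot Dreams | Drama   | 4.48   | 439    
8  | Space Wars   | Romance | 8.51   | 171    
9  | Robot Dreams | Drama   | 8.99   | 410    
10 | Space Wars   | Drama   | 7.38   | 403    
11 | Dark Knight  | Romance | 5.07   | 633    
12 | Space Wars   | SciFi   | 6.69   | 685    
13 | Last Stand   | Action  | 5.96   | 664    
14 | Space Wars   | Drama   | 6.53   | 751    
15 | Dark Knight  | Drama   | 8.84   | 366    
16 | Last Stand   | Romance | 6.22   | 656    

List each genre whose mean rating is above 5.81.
SELECT genre, AVG(rating)
FROM movies
GROUP BY genre
HAVING AVG(rating) > 5.81

Result:
  Action: avg=6.07
  Drama: avg=7.43
  Romance: avg=6.90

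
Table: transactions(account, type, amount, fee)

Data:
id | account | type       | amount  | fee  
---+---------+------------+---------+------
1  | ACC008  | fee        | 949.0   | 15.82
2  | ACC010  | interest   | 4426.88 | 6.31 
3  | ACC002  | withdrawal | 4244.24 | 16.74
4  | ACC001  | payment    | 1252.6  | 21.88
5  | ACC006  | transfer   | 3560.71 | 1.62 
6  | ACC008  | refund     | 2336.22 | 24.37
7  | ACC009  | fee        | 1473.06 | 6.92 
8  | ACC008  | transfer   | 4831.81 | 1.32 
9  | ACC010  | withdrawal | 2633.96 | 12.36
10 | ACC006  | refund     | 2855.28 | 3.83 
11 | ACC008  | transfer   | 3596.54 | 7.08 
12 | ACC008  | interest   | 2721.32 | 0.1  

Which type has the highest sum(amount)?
SELECT type, SUM(amount) as val
FROM transactions
GROUP BY type
ORDER BY val DESC
LIMIT 1

Result: transfer with sum(amount) = 11989.06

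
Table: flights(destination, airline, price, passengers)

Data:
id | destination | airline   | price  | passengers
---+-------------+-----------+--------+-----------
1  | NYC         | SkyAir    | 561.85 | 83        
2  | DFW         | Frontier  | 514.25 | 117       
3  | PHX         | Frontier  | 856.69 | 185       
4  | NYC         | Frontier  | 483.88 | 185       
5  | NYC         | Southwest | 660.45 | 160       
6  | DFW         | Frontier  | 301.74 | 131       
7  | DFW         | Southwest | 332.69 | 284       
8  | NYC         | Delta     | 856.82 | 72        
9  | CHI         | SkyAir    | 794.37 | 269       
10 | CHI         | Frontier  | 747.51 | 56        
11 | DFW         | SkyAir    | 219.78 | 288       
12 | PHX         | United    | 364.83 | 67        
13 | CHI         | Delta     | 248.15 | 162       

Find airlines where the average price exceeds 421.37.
SELECT airline, AVG(price)
FROM flights
GROUP BY airline
HAVING AVG(price) > 421.37

Result:
  Delta: avg=552.49
  Frontier: avg=580.81
  SkyAir: avg=525.33
  Southwest: avg=496.57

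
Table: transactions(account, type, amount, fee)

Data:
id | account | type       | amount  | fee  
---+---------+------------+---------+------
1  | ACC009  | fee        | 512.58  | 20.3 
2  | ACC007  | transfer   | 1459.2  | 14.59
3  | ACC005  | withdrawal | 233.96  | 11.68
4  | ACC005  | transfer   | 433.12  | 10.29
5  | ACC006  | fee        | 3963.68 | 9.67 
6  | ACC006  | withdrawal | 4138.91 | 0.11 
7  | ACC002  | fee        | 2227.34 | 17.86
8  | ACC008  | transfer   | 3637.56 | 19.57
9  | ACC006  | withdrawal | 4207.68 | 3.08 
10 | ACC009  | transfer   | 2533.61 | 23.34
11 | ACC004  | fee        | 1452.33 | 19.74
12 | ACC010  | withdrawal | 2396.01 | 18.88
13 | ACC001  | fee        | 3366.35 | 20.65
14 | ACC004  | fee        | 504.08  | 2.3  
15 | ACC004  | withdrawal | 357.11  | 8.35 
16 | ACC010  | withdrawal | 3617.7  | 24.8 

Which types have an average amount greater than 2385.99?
SELECT type, AVG(amount)
FROM transactions
GROUP BY type
HAVING AVG(amount) > 2385.99

Result:
  withdrawal: avg=2491.90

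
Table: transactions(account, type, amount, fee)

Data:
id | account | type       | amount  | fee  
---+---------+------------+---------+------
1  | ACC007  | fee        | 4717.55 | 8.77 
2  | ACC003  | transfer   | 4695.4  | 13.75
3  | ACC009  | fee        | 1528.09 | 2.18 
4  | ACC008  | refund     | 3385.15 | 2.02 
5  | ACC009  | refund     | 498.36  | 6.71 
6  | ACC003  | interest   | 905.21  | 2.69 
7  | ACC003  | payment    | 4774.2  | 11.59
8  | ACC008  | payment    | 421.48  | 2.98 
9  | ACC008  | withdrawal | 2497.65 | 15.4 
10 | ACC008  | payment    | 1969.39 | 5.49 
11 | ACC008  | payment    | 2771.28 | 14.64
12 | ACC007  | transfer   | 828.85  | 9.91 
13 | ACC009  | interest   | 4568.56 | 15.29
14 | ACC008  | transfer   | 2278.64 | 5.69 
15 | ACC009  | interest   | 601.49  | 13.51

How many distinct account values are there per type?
SELECT type, COUNT(DISTINCT account)
FROM transactions
GROUP BY type

Result:
  fee: 2 distinct
  interest: 2 distinct
  payment: 2 distinct
  refund: 2 distinct
  transfer: 3 distinct
  withdrawal: 1 distinct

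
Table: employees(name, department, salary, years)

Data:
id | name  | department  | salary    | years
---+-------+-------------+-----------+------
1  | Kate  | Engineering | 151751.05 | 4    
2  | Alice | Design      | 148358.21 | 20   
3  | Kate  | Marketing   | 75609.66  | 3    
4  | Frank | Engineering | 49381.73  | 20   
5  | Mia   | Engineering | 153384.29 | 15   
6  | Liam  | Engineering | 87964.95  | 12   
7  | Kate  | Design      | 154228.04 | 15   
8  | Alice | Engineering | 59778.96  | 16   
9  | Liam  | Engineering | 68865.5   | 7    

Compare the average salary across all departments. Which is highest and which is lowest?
SELECT department, AVG(salary)
FROM employees
GROUP BY department
ORDER BY AVG(salary)

All groups:
  Marketing: 75609.66
  Engineering: 95187.75
  Design: 151293.13

Highest: Design (151293.13)
Lowest: Marketing (75609.66)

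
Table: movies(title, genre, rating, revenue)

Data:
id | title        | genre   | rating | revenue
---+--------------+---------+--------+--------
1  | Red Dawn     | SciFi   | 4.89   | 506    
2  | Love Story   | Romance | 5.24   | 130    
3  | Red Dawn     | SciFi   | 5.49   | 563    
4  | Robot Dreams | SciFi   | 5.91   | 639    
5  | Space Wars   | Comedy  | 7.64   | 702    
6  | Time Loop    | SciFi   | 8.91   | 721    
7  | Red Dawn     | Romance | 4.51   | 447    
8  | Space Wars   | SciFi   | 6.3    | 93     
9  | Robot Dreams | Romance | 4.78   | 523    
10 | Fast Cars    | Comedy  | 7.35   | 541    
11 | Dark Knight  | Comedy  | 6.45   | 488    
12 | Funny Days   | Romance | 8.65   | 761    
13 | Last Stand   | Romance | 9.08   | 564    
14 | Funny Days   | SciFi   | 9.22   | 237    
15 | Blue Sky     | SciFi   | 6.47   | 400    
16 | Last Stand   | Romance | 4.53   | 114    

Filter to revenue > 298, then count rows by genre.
SELECT genre, COUNT(*)
FROM movies
WHERE revenue > 298
GROUP BY genre

Note: WHERE filters rows before grouping.

Result:
  Comedy: 3
  Romance: 4
  SciFi: 5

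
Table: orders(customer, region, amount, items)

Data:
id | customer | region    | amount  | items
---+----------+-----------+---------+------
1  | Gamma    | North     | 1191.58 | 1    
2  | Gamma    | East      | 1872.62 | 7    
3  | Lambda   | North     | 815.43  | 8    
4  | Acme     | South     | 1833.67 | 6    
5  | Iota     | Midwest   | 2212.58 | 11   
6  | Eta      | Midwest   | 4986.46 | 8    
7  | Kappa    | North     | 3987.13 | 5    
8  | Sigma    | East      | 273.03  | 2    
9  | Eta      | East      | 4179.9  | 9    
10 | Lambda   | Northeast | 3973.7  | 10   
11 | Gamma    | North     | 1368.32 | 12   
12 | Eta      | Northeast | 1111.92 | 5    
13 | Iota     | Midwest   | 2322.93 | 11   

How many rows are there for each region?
SELECT region, COUNT(*) as count
FROM orders
GROUP BY region

Result:
  East: 3
  Midwest: 3
  North: 4
  Northeast: 2
  South: 1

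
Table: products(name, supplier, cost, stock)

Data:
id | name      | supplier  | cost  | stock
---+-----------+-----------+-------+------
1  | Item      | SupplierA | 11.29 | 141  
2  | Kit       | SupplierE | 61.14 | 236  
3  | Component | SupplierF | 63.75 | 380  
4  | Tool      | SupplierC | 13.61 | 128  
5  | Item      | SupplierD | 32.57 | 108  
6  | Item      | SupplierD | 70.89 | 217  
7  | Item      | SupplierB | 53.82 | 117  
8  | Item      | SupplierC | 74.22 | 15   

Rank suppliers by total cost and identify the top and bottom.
SELECT supplier, SUM(cost)
FROM products
GROUP BY supplier
ORDER BY SUM(cost)

All groups:
  SupplierA: 11.29
  SupplierB: 53.82
  SupplierE: 61.14
  SupplierF: 63.75
  SupplierC: 87.83
  SupplierD: 103.46

Highest: SupplierD (103.46)
Lowest: SupplierA (11.29)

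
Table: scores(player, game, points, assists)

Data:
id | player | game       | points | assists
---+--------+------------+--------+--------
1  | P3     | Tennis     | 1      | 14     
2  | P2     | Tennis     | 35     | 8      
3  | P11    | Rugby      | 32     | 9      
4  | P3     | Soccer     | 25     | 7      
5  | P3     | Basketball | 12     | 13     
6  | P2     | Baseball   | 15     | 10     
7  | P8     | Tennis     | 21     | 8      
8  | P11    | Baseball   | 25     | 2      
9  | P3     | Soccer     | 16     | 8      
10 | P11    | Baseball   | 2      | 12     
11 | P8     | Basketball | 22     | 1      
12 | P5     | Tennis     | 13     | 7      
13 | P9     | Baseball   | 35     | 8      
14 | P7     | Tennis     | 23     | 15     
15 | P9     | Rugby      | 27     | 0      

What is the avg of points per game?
SELECT game, AVG(points) as result
FROM scores
GROUP BY game

Result:
  Baseball: 19.25
  Basketball: 17.00
  Rugby: 29.50
  Soccer: 20.50
  Tennis: 18.60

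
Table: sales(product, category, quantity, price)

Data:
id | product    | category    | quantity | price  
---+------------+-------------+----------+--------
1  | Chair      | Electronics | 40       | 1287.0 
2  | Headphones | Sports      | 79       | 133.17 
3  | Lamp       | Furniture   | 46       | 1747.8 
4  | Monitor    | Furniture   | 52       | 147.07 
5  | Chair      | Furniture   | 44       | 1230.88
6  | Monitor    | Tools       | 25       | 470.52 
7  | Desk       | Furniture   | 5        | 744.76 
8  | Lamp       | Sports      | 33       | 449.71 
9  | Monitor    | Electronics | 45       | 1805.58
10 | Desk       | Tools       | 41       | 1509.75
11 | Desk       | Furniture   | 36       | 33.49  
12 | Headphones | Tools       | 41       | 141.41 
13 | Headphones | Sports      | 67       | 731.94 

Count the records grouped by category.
SELECT category, COUNT(*) as count
FROM sales
GROUP BY category

Result:
  Electronics: 2
  Furniture: 5
  Sports: 3
  Tools: 3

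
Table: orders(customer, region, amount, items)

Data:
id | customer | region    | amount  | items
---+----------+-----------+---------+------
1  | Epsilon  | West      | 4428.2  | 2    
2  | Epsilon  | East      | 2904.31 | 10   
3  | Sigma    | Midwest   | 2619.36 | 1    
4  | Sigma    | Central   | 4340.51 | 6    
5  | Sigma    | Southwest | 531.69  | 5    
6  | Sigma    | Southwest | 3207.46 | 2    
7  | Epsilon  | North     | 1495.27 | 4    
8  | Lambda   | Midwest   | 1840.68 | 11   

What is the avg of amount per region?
SELECT region, AVG(amount) as result
FROM orders
GROUP BY region

Result:
  Central: 4340.51
  East: 2904.31
  Midwest: 2230.02
  North: 1495.27
  Southwest: 1869.58
  West: 4428.20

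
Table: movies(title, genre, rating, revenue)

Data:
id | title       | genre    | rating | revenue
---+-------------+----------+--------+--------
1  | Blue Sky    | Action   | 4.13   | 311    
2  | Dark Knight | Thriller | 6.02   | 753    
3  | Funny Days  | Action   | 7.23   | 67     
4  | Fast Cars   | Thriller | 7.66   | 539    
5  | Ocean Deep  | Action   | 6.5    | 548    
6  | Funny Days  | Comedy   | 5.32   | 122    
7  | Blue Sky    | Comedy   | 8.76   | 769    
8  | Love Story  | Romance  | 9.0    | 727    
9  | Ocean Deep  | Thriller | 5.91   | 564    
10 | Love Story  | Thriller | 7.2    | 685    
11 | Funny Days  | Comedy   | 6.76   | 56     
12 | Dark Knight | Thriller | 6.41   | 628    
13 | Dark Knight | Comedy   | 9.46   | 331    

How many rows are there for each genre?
SELECT genre, COUNT(*) as count
FROM movies
GROUP BY genre

Result:
  Action: 3
  Comedy: 4
  Romance: 1
  Thriller: 5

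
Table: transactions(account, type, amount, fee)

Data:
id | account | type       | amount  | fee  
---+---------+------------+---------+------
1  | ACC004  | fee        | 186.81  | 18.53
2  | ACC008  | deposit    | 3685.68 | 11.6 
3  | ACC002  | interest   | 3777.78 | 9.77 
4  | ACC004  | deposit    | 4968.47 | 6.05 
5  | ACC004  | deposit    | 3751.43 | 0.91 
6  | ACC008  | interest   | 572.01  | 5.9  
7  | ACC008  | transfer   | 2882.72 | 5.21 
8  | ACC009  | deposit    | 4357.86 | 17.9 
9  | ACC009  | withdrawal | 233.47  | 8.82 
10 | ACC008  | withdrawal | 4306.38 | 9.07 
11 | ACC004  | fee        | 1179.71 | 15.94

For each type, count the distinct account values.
SELECT type, COUNT(DISTINCT account)
FROM transactions
GROUP BY type

Result:
  deposit: 3 distinct
  fee: 1 distinct
  interest: 2 distinct
  transfer: 1 distinct
  withdrawal: 2 distinct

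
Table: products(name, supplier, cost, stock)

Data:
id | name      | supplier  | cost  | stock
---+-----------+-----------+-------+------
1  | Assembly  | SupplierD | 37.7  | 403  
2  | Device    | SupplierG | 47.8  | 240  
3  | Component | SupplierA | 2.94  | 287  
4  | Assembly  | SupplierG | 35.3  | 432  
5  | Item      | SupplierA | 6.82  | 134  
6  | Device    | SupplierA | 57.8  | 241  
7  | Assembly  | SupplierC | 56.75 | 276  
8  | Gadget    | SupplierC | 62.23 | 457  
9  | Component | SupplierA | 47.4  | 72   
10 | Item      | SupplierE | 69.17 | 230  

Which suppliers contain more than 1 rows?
SELECT supplier, COUNT(*) as cnt
FROM products
GROUP BY supplier
HAVING COUNT(*) > 1

Result:
  SupplierA: 4
  SupplierC: 2
  SupplierG: 2

Note: HAVING filters groups after aggregation, WHERE filters rows before.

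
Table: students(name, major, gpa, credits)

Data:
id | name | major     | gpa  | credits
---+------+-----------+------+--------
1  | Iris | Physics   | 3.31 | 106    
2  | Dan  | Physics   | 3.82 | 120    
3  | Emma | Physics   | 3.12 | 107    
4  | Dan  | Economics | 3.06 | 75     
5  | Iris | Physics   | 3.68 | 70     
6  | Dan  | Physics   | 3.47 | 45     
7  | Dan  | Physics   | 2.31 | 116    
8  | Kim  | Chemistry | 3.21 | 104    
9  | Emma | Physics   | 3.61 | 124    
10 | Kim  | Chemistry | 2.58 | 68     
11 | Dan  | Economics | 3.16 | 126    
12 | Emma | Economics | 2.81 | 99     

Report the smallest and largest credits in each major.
SELECT major, MIN(credits), MAX(credits)
FROM students
GROUP BY major

Result:
  Chemistry: min=68, max=104
  Economics: min=75, max=126
  Physics: min=45, max=124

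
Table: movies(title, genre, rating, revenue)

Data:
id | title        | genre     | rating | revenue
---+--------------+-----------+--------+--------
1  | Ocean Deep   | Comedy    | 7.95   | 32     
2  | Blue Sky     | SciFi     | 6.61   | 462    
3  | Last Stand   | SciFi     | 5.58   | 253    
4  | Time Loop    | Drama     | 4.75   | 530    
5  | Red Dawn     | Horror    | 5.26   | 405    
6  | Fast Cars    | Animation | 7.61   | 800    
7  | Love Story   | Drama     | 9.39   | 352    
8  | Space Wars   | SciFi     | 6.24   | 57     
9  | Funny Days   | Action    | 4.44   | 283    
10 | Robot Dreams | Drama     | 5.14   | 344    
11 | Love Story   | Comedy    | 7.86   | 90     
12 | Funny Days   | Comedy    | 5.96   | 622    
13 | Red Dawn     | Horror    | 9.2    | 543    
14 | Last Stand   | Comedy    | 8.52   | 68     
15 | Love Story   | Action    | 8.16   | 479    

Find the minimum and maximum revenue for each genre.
SELECT genre, MIN(revenue), MAX(revenue)
FROM movies
GROUP BY genre

Result:
  Action: min=283, max=479
  Animation: min=800, max=800
  Comedy: min=32, max=622
  Drama: min=344, max=530
  Horror: min=405, max=543
  SciFi: min=57, max=462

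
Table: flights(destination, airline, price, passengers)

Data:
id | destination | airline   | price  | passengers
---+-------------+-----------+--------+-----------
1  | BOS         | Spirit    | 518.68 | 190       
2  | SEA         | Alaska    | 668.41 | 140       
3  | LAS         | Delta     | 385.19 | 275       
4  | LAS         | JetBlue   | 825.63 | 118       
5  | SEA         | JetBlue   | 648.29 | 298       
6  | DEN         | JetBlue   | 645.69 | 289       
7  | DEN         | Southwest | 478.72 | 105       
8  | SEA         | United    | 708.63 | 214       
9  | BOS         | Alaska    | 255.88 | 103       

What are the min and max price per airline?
SELECT airline, MIN(price), MAX(price)
FROM flights
GROUP BY airline

Result:
  Alaska: min=255.88, max=668.41
  Delta: min=385.19, max=385.19
  JetBlue: min=645.69, max=825.63
  Southwest: min=478.72, max=478.72
  Spirit: min=518.68, max=518.68
  United: min=708.63, max=708.63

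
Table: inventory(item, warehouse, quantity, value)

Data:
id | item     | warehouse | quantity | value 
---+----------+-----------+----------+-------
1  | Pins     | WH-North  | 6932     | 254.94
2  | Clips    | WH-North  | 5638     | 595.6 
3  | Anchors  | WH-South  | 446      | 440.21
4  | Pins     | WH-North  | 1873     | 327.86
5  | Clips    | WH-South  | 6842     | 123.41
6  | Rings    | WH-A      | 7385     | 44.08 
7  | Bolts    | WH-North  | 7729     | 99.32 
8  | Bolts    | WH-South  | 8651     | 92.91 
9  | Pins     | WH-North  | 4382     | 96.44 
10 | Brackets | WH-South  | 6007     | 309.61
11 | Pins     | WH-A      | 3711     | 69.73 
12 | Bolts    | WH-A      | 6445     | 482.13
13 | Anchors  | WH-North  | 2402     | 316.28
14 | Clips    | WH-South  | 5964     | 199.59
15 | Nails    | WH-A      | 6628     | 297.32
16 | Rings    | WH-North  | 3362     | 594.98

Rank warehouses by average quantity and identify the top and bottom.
SELECT warehouse, AVG(quantity)
FROM inventory
GROUP BY warehouse
ORDER BY AVG(quantity)

All groups:
  WH-North: 4616.86
  WH-South: 5582.00
  WH-A: 6042.25

Highest: WH-A (6042.25)
Lowest: WH-North (4616.86)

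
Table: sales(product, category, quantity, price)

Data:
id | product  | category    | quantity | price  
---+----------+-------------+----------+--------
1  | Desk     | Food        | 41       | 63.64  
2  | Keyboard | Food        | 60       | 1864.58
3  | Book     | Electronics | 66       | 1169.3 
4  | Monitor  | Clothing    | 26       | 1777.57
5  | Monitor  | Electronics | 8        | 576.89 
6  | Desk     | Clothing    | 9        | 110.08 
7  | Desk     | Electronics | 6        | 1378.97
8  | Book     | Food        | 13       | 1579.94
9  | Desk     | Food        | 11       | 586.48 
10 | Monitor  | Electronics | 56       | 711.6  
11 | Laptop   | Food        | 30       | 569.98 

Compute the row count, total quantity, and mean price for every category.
SELECT category,
       COUNT(*) as cnt,
       SUM(quantity) as total_quantity,
       AVG(price) as avg_price
FROM sales
GROUP BY category

Result:
  Clothing: 2 records, 35 total quantity, 943.83 avg price
  Electronics: 4 records, 136 total quantity, 959.19 avg price
  Food: 5 records, 155 total quantity, 932.92 avg price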